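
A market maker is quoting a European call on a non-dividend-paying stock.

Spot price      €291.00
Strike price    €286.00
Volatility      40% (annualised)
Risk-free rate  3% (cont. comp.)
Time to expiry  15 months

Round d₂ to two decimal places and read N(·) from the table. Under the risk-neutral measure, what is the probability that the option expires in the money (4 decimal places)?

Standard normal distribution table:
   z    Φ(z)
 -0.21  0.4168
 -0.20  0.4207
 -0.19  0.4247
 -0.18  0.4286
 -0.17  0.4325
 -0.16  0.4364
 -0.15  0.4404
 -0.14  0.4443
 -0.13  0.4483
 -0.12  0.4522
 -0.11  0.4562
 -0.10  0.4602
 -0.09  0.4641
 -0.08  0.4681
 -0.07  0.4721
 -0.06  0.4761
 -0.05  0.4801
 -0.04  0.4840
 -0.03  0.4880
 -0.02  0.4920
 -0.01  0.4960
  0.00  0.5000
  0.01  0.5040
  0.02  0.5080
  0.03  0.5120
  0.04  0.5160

0.4602

σ√T = 0.4 × 1.1180 = 0.4472
d₁ = [ln(291/286) + (0.03 + 0.4²/2)·1.25] / 0.4472 = [0.0173 + 0.1375] / 0.4472 = 0.3462 ≈ 0.35
d₂ = d₁ − σ√T = 0.3462 − 0.4472 = -0.1010 ≈ -0.10
Risk-neutral Pr[S_T > K] = N(d₂) = N(-0.10) = 0.4602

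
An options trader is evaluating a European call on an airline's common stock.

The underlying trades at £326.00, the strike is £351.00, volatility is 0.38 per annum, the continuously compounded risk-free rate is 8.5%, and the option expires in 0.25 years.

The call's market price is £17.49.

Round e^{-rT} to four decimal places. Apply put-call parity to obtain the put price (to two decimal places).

exp(−rT) = exp(−0.085·0.25) = 0.9790
Put-call parity: C − P = S − K·e^(−rT) = 326 − 351·0.9790 = 326 − 343.6290 = -17.6290
P = C − (C − P) = 17.49 − (-17.6290) = 35.1190

£35.12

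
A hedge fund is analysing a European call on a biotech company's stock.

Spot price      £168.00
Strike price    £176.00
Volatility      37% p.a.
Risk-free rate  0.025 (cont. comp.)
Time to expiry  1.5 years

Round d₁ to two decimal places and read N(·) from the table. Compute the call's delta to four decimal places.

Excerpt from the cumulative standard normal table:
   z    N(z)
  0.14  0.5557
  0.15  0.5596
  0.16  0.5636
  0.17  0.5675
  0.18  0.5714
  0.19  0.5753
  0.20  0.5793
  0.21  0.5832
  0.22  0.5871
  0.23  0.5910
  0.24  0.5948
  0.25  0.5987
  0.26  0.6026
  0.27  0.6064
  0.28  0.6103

0.5832

σ√T = 0.37·√1.5 = 0.4532
d₁ = [ln(168/176) + (0.025 + ½·0.37²)·1.5] / (σ√T) = (-0.0465 + 0.1402) / 0.4532 = 0.2067 → 0.21
N(d₁) = N(0.21) = 0.5832
Δ_call = N(d₁) = 0.5832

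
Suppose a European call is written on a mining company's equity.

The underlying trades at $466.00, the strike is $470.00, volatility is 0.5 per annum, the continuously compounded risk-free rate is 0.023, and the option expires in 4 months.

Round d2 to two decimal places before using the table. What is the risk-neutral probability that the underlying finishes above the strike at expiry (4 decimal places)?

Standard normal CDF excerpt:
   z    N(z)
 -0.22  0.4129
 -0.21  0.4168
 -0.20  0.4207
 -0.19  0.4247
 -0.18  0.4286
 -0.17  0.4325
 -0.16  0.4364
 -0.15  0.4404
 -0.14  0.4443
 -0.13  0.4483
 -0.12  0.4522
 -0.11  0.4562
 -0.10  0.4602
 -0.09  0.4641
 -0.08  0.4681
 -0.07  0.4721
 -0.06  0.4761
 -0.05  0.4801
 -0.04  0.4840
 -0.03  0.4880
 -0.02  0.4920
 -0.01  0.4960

0.4404

σ√T = 0.5·√0.3333 = 0.2887
d₁ = [ln(466/470) + (0.023 + ½·0.5²)·0.3333] / (σ√T) = (-0.0085 + 0.0493) / 0.2887 = 0.1413 ≈ 0.14
d₂ = 0.1413 − 0.2887 = -0.1474 ≈ -0.15
Pr(exercise) under Q = N(d₂) = 0.4404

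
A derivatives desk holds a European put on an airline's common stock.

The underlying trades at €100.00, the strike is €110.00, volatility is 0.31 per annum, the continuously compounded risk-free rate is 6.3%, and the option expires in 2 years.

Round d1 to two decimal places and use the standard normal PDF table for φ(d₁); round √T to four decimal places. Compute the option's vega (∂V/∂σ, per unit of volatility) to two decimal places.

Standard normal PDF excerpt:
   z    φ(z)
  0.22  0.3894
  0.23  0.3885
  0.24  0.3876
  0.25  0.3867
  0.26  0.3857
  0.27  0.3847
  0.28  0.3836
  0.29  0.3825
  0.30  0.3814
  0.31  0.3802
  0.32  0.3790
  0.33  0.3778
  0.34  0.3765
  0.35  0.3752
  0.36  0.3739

54.09

T = 2;  σ√T = 0.4384
d₁ = [ln(100/110) + (0.063 + 0.31²/2)·2] / 0.4384 = [-0.0953 + 0.2221] / 0.4384 = 0.2892 ≈ 0.29
√T = √2 = 1.4142
φ(d₁) = φ(0.29) = 0.3825
vega = S·φ(d₁)·√T = 100·0.3825·1.4142 = 54.0931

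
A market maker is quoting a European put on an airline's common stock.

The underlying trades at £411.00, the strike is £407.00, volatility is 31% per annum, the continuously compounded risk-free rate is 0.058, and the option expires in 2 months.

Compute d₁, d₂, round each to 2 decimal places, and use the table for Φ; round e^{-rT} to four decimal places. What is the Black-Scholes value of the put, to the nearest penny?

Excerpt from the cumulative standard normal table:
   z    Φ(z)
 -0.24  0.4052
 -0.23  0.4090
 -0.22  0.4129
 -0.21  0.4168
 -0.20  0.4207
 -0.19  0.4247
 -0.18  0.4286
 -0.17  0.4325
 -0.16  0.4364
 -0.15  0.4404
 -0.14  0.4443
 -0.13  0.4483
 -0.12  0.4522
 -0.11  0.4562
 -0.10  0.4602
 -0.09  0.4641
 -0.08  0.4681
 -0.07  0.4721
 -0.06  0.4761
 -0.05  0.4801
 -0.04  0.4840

σ√T = 0.31 × 0.4082 = 0.1266
d₁ = [ln(411/407) + (0.058 + ½·0.31²)·0.1667] / (σ√T) = (0.0098 + 0.0177) / 0.1266 = 0.2169 ≈ 0.22
d₂ = 0.2169 − 0.1266 = 0.0904 ≈ 0.09
e^(−rT) = e^(−0.058·0.1667) = 0.9904
P = 407·0.9904·N(-0.09) − 411·N(-0.22) = 407·0.9904·0.4641 − 411·0.4129 = 187.0754 − 169.7019 = 17.3735

£17.37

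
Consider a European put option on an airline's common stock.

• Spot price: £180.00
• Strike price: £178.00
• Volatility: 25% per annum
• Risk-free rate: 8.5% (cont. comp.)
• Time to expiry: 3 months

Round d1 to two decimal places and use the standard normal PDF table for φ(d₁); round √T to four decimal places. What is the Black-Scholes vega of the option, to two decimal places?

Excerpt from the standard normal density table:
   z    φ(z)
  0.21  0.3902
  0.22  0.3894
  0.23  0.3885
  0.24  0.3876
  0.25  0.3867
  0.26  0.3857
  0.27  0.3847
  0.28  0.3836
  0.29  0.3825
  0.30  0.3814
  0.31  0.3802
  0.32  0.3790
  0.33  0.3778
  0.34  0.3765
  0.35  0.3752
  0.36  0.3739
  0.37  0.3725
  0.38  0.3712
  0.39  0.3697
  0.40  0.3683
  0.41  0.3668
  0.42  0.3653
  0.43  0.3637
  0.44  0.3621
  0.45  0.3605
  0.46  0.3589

34.11

T = 0.25;  σ√T = 0.1250
d₁ = [ln(180/178) + (0.085 + ½·0.25²)·0.25] / (σ√T) = (0.0112 + 0.0291) / 0.1250 = 0.3219 ⇒ 0.32
√T = √0.25 = 0.5000
φ(d₁) = φ(0.32) = 0.3790
vega = S·φ(d₁)·√T = 180·0.3790·0.5000 = 34.1100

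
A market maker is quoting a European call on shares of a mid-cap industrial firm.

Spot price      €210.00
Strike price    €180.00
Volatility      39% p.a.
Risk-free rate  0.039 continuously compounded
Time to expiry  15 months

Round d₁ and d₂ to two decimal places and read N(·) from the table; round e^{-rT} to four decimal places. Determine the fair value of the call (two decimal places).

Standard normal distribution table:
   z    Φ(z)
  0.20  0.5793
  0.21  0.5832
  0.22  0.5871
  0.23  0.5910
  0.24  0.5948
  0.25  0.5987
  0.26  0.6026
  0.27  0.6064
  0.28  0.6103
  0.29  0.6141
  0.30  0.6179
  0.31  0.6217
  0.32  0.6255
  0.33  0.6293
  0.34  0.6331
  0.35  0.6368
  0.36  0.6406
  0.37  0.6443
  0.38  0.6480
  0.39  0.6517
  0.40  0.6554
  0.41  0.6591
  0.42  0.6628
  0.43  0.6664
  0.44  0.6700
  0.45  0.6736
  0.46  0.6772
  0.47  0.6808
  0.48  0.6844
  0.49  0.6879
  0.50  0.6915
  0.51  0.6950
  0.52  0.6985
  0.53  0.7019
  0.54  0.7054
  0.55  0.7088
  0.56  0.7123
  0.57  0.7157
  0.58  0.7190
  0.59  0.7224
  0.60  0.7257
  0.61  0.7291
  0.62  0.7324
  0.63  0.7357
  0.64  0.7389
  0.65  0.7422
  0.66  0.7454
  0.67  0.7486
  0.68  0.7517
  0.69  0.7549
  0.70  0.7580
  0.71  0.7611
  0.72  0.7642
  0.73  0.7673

€55.22

T = 1.25;  σ√T = 0.4360
ln(S/K) + (r + σ²/2)T = ln(210/180) + (0.039 + 0.39²/2)·1.25 = 0.1542 + 0.1438 = 0.2980
d₁ = 0.2980 / 0.4360 = 0.6833 ≈ 0.68
d₂ = d₁ − σ√T = 0.6833 − 0.4360 = 0.2473 ≈ 0.25
exp(−rT) = exp(−0.039·1.25) = 0.9524
C = 210·N(0.68) − 180·0.9524·N(0.25) = 210·0.7517 − 180·0.9524·0.5987 = 157.8570 − 102.6363 = 55.2207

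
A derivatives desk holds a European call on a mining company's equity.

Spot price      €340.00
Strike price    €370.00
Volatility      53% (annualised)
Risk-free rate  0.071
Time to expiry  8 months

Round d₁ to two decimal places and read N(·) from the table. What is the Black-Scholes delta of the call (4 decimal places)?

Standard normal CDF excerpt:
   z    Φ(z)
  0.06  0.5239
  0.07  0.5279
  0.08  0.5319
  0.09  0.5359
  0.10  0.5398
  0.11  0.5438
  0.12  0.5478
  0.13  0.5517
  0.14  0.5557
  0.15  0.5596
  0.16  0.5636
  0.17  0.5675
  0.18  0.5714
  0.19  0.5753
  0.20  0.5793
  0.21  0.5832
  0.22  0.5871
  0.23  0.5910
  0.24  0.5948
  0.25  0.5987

σ√T = 0.53·√0.6667 = 0.4327
d₁ = [ln(340/370) + (0.071 + 0.53²/2)·0.6667] / 0.4327 = [-0.0846 + 0.1410] / 0.4327 = 0.1304 which rounds to 0.13
N(d₁) = N(0.13) = 0.5517
Δ_call = N(d₁) = 0.5517

0.5517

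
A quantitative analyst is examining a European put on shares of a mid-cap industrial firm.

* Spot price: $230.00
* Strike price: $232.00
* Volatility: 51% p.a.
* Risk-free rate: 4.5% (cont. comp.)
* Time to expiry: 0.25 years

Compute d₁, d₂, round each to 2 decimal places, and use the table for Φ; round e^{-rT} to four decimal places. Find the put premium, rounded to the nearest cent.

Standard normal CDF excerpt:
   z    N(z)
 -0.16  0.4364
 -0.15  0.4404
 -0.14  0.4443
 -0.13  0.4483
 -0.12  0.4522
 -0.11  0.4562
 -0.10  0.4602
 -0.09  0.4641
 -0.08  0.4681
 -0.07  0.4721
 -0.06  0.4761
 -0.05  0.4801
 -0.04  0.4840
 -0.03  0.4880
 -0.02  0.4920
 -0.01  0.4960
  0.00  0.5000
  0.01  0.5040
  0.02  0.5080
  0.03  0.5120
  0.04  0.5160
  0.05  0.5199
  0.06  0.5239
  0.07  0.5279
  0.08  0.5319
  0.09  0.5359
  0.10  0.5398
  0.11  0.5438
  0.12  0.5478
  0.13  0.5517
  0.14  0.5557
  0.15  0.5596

$23.48

σ√T = 0.51·√0.25 = 0.2550
d₁ = [ln(230/232) + (0.045 + 0.51²/2)·0.25] / 0.2550 = [-0.0087 + 0.0438] / 0.2550 = 0.1377 which rounds to 0.14
d₂ = d₁ − σ√T = 0.1377 − 0.2550 = -0.1173 which rounds to -0.12
exp(−rT) = exp(−0.045·0.25) = 0.9888
N(−d₂) = N(0.12) = 0.5478;  N(−d₁) = N(-0.14) = 0.4443
P = 232·0.9888·0.5478 − 230·0.4443 = 125.6662 − 102.1890 = 23.4772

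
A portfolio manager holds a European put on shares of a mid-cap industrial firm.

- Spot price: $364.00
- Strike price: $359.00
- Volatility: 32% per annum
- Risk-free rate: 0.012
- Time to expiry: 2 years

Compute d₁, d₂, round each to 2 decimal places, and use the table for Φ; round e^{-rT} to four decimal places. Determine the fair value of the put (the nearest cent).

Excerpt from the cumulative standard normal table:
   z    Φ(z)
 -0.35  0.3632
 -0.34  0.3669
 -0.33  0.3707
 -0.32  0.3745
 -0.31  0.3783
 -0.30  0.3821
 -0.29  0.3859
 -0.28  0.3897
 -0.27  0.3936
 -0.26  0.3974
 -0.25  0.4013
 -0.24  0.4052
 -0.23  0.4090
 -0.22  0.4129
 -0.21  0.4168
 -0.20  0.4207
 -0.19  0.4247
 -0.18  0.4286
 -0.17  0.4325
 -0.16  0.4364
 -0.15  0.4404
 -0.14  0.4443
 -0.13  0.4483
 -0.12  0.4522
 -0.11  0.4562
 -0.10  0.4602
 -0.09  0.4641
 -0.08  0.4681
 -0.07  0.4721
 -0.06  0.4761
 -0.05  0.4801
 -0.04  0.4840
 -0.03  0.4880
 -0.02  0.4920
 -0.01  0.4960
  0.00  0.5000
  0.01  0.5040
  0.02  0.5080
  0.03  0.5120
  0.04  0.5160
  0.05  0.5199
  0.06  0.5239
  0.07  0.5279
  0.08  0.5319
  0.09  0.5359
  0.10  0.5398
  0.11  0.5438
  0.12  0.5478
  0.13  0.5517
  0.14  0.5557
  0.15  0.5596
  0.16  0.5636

T = 2;  σ√T = 0.4525
d₁ = [ln(364/359) + (0.012 + 0.32²/2)·2] / 0.4525 = [0.0138 + 0.1264] / 0.4525 = 0.3099 ≈ 0.31
d₂ = d₁ − σ√T = 0.3099 − 0.4525 = -0.1427 ≈ -0.14
e^(−rT) = e^(−0.012·2) = 0.9763
P = 359·0.9763·N(0.14) − 364·N(-0.31) = 359·0.9763·0.5557 − 364·0.3783 = 194.7682 − 137.7012 = 57.0670

$57.07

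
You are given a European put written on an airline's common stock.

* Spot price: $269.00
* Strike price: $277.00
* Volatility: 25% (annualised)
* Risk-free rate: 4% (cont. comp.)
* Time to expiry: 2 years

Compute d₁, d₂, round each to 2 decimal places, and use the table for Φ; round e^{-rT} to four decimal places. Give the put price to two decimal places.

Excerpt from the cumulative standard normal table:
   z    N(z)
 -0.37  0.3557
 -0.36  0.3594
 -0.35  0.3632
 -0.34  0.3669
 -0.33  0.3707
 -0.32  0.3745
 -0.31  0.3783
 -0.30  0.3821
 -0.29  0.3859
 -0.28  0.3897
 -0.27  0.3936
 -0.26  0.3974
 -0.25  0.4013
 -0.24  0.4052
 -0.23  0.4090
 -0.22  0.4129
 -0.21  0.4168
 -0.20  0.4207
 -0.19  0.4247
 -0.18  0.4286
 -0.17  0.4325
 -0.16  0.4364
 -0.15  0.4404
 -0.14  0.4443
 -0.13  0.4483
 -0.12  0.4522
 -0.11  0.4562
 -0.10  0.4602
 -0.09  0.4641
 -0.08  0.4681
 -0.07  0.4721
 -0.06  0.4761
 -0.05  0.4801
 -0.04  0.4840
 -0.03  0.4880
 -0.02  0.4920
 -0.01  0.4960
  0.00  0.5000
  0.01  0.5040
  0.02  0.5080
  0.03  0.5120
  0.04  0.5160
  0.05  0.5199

σ√T = 0.25 × 1.4142 = 0.3536
d₁ = [ln(269/277) + (0.04 + ½·0.25²)·2] / (σ√T) = (-0.0293 + 0.1425) / 0.3536 = 0.3202 which rounds to 0.32
d₂ = 0.3202 − 0.3536 = -0.0334 which rounds to -0.03
exp(−rT) = exp(−0.04·2) = 0.9231
N(−d₂) = N(0.03) = 0.5120;  N(−d₁) = N(-0.32) = 0.3745
P = 277·0.9231·0.5120 − 269·0.3745 = 130.9177 − 100.7405 = 30.1772

$30.18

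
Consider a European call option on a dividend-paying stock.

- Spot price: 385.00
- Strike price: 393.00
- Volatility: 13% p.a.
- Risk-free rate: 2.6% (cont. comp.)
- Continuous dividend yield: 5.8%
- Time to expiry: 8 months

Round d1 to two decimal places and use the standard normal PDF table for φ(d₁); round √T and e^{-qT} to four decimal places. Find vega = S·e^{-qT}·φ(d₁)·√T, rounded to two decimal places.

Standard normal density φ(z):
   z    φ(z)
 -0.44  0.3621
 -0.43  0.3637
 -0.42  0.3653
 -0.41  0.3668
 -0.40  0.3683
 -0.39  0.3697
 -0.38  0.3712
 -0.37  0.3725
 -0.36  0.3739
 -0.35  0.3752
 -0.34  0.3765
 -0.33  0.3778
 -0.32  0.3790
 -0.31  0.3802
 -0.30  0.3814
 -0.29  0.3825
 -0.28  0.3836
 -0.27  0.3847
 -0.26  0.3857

σ√T = 0.13 × 0.8165 = 0.1061
d₁ = [ln(385/393) + (0.026 − 0.058 + 0.13²/2)·0.6667] / 0.1061 = [-0.0206 − 0.0157] / 0.1061 = -0.3417 → -0.34
√T = √0.6667 = 0.8165
φ(d₁) = φ(-0.34) = 0.3765
e^(−qT) = e^(−0.058·0.6667) = 0.9621
vega = S·e^(−qT)·φ(d₁)·√T = 385·0.9621·0.3765·0.8165 = 113.8681

113.87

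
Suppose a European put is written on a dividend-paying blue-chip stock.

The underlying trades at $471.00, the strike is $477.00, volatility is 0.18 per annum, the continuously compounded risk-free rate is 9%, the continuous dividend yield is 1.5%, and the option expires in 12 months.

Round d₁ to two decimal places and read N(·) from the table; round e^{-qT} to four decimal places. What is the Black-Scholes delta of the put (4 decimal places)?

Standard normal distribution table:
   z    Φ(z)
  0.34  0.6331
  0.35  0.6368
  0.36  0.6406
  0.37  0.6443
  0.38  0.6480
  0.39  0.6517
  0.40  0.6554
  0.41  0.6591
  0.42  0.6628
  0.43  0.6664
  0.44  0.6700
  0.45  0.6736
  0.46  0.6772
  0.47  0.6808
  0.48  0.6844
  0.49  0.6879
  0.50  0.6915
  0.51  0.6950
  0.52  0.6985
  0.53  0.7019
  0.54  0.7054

σ√T = 0.18 × 1.0000 = 0.1800
d₁ = [ln(471/477) + (0.09 − 0.015 + 0.18²/2)·1] / 0.1800 = [-0.0127 + 0.0912] / 0.1800 = 0.4363 ⇒ 0.44
N(d₁) = N(0.44) = 0.6700
Δ_put = exp(−qT)·(N(d₁) − 1) = 0.9851·(0.6700 − 1) = -0.3251

-0.3251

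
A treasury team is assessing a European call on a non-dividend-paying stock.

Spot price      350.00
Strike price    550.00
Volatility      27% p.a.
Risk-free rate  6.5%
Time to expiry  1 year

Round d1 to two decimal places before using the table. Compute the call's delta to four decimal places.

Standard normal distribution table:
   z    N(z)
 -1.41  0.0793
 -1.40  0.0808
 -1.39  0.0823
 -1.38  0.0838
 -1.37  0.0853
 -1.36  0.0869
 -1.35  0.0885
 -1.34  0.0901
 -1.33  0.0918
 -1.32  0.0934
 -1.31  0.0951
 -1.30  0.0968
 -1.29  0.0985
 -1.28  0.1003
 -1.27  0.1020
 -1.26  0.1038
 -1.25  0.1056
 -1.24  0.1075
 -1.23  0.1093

T = 1;  σ√T = 0.2700
d₁ = [ln(350/550) + (0.065 + 0.27²/2)·1] / 0.2700 = [-0.4520 + 0.1015] / 0.2700 = -1.2983 → -1.30
N(d₁) = N(-1.30) = 0.0968
Δ_call = N(d₁) = 0.0968

0.0968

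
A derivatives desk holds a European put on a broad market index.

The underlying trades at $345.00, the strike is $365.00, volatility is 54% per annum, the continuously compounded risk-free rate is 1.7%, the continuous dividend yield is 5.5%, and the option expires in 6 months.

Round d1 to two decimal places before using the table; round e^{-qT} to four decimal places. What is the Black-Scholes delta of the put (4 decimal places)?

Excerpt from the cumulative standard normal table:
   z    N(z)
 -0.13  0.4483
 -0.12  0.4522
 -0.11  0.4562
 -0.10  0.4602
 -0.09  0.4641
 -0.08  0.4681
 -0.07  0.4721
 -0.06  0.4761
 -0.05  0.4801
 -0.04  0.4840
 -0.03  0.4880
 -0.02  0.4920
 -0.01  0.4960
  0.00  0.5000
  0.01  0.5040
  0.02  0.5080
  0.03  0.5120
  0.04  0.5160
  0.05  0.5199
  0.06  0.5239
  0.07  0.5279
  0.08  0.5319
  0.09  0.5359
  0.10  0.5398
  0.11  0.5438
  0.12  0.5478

-0.4903

σ√T = 0.54 × 0.7071 = 0.3818
d₁ = [ln(345/365) + (0.017 − 0.055 + 0.54²/2)·0.5] / 0.3818 = [-0.0564 + 0.0539] / 0.3818 = -0.0064 ⇒ -0.01
N(d₁) = N(-0.01) = 0.4960
Δ_put = exp(−qT)·(N(d₁) − 1) = 0.9729·(0.4960 − 1) = -0.4903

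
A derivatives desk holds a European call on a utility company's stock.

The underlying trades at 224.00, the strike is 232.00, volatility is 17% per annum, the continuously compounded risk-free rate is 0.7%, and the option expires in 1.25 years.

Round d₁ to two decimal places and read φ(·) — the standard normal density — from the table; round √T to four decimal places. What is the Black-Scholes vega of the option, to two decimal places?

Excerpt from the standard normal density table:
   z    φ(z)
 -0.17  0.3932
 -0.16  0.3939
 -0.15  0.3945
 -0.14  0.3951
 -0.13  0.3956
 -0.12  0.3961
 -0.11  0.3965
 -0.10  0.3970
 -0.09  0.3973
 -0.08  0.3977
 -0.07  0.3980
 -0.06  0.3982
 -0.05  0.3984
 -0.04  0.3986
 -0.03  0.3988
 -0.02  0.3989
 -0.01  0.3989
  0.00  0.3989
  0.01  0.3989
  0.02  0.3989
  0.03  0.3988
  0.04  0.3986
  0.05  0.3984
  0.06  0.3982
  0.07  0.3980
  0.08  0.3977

T = 1.25;  σ√T = 0.1901
ln(S/K) + (r + σ²/2)T = ln(224/232) + (0.007 + 0.17²/2)·1.25 = -0.0351 + 0.0268 = -0.0083
d₁ = -0.0083 / 0.1901 = -0.0436 ⇒ -0.04
√T = √1.25 = 1.1180
φ(d₁) = φ(-0.04) = 0.3986
vega = S·φ(d₁)·√T = 224·0.3986·1.1180 = 99.8222

99.82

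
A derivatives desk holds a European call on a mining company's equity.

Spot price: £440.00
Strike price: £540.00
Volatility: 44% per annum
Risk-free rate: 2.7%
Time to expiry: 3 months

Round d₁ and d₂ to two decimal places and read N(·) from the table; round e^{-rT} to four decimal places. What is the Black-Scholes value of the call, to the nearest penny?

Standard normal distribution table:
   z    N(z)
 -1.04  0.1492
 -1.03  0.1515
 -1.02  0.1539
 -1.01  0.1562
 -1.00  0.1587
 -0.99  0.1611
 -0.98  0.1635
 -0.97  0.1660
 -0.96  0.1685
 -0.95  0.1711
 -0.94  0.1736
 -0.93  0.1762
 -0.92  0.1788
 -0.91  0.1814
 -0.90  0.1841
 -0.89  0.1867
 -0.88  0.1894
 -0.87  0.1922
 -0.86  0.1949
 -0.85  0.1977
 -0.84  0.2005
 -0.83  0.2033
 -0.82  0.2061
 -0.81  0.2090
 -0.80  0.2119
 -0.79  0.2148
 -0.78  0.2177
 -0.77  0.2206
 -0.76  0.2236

σ√T = 0.44·√0.25 = 0.2200
ln(S/K) + (r + σ²/2)T = ln(440/540) + (0.027 + 0.44²/2)·0.25 = -0.2048 + 0.0309 = -0.1738
d₁ = -0.1738 / 0.2200 = -0.7902 which rounds to -0.79
d₂ = d₁ − σ√T = -0.7902 − 0.2200 = -1.0102 which rounds to -1.01
e^(−rT) = e^(−0.027·0.25) = 0.9933
N(d₁) = N(-0.79) = 0.2148;  N(d₂) = N(-1.01) = 0.1562
C = 440·0.2148 − 540·0.9933·0.1562 = 94.5120 − 83.7829 = 10.7291

£10.73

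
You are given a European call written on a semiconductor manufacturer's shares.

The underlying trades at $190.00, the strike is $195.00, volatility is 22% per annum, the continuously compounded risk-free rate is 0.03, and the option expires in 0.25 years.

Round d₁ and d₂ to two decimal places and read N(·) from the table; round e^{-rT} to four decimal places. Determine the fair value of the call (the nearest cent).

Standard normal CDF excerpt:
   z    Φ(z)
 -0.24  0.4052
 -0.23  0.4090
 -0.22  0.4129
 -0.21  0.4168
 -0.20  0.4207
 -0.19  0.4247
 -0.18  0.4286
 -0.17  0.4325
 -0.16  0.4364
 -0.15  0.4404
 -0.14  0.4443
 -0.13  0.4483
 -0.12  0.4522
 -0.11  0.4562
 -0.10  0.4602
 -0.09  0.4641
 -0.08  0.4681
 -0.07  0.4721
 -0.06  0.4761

σ√T = 0.22 × 0.5000 = 0.1100
d₁ = [ln(190/195) + (0.03 + 0.22²/2)·0.25] / 0.1100 = [-0.0260 + 0.0135] / 0.1100 = -0.1130 ≈ -0.11
d₂ = d₁ − σ√T = -0.1130 − 0.1100 = -0.2230 ≈ -0.22
e^(−rT) = e^(−0.03·0.25) = 0.9925
N(d₁) = N(-0.11) = 0.4562;  N(d₂) = N(-0.22) = 0.4129
C = 190·0.4562 − 195·0.9925·0.4129 = 86.6780 − 79.9116 = 6.7664

$6.77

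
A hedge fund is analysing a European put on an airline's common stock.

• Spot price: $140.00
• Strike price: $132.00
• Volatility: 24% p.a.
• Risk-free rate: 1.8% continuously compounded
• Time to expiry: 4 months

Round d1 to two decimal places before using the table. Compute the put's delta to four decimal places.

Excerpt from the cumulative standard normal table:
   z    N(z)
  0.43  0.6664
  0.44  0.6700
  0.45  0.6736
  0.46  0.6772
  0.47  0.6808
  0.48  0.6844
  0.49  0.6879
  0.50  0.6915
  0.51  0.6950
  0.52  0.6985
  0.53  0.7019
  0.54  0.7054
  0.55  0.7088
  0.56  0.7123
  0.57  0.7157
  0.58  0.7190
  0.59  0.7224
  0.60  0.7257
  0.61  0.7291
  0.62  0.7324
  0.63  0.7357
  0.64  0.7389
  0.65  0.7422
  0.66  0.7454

σ√T = 0.24·√0.3333 = 0.1386
d₁ = [ln(140/132) + (0.018 + 0.24²/2)·0.3333] / 0.1386 = [0.0588 + 0.0156] / 0.1386 = 0.5372 → 0.54
N(d₁) = N(0.54) = 0.7054
Δ_put = N(d₁) − 1 = 0.7054 − 1 = -0.2946

-0.2946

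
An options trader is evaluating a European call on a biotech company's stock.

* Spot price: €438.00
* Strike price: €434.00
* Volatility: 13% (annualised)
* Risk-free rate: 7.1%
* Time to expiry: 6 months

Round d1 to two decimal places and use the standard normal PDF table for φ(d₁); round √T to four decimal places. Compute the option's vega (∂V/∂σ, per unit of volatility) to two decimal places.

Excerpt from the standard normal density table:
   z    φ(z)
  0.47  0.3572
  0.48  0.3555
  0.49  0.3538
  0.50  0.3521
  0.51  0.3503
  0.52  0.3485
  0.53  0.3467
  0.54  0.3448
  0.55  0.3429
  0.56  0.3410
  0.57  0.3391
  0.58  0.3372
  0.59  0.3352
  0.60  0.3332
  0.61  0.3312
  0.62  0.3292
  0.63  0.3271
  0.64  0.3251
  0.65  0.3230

T = 0.5;  σ√T = 0.0919
d₁ = [ln(438/434) + (0.071 + ½·0.13²)·0.5] / (σ√T) = (0.0092 + 0.0397) / 0.0919 = 0.5320 → 0.53
√T = √0.5 = 0.7071
φ(d₁) = φ(0.53) = 0.3467
vega = S·φ(d₁)·√T = 438·0.3467·0.7071 = 107.3764

107.38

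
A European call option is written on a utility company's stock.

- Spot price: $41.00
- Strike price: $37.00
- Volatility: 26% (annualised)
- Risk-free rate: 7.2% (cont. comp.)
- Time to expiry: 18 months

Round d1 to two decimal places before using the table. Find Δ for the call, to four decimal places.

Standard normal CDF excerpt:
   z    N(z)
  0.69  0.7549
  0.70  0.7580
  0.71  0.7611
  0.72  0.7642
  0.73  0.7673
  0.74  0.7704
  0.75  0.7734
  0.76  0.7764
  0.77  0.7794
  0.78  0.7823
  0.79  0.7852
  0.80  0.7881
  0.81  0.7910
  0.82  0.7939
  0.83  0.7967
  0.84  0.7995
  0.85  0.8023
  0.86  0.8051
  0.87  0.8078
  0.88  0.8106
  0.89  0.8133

0.7939

T = 1.5;  σ√T = 0.3184
d₁ = [ln(41/37) + (0.072 + 0.26²/2)·1.5] / 0.3184 = [0.1027 + 0.1587] / 0.3184 = 0.8207 ≈ 0.82
N(d₁) = N(0.82) = 0.7939
Δ_call = N(d₁) = 0.7939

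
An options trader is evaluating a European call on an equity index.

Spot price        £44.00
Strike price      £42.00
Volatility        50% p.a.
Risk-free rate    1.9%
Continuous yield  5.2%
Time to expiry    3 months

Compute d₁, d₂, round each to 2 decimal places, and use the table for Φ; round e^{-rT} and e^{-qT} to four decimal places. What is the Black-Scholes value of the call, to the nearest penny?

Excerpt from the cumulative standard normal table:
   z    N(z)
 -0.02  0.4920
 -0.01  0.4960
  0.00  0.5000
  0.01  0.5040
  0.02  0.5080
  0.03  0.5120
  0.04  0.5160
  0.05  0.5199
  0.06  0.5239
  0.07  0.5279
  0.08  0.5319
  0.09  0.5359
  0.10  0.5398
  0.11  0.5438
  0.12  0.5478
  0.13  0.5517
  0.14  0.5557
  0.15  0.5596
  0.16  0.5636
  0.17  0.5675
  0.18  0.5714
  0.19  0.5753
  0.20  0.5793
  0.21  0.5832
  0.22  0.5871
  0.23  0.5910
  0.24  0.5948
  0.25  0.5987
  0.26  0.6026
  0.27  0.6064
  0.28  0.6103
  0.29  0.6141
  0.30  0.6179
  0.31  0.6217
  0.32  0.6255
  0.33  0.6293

£5.10

σ√T = 0.5 × 0.5000 = 0.2500
ln(S/K) + (r − q + σ²/2)T = ln(44/42) + (0.019 − 0.052 + 0.5²/2)·0.25 = 0.0465 + 0.0230 = 0.0695
d₁ = 0.0695 / 0.2500 = 0.2781 ≈ 0.28
d₂ = d₁ − σ√T = 0.2781 − 0.2500 = 0.0281 ≈ 0.03
exp(−qT) = exp(−0.052·0.25) = 0.9871;  exp(−rT) = exp(−0.019·0.25) = 0.9953
C = 44·0.9871·N(0.28) − 42·0.9953·N(0.03) = 44·0.9871·0.6103 − 42·0.9953·0.5120 = 26.5068 − 21.4029 = 5.1039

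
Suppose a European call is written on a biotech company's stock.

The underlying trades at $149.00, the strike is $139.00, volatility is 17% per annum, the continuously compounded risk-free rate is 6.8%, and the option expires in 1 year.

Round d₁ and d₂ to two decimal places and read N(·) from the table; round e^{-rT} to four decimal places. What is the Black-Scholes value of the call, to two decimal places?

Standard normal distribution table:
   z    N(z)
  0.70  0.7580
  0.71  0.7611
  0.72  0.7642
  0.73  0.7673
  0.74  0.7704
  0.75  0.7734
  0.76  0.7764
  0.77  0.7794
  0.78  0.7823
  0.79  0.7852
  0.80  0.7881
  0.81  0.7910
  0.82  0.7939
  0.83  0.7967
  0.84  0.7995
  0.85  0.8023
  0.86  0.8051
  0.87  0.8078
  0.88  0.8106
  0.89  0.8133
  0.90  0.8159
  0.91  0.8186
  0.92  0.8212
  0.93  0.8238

T = 1;  σ√T = 0.1700
d₁ = [ln(149/139) + (0.068 + 0.17²/2)·1] / 0.1700 = [0.0695 + 0.0825] / 0.1700 = 0.8937 which rounds to 0.89
d₂ = d₁ − σ√T = 0.8937 − 0.1700 = 0.7237 which rounds to 0.72
exp(−rT) = exp(−0.068·1) = 0.9343
N(d₁) = N(0.89) = 0.8133;  N(d₂) = N(0.72) = 0.7642
C = 149·0.8133 − 139·0.9343·0.7642 = 121.1817 − 99.2449 = 21.9368

$21.94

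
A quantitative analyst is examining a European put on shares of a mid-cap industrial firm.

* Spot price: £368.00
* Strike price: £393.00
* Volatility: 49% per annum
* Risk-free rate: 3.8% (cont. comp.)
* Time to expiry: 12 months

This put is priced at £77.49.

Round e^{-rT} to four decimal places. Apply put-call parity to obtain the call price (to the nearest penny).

exp(−rT) = exp(−0.038·1) = 0.9627
Put-call parity: C − P = S − K·e^(−rT) = 368 − 393·0.9627 = 368 − 378.3411 = -10.3411
C = P + (C − P) = 77.49 + (-10.3411) = 67.1489

£67.15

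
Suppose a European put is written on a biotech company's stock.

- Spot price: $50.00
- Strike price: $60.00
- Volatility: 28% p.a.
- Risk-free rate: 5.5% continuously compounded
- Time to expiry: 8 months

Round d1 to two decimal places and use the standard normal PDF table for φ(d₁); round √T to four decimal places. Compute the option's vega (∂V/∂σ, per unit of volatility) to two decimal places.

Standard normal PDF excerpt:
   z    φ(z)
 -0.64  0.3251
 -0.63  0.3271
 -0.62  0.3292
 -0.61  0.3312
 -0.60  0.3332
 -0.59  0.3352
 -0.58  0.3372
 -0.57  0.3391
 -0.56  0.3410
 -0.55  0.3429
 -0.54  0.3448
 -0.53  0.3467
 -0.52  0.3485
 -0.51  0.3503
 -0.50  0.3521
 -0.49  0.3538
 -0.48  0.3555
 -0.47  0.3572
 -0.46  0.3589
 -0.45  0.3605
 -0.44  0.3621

T = 0.6667;  σ√T = 0.2286
d₁ = [ln(50/60) + (0.055 + 0.28²/2)·0.6667] / 0.2286 = [-0.1823 + 0.0628] / 0.2286 = -0.5228 which rounds to -0.52
√T = √0.6667 = 0.8165
φ(d₁) = φ(-0.52) = 0.3485
vega = S·φ(d₁)·√T = 50·0.3485·0.8165 = 14.2275

14.23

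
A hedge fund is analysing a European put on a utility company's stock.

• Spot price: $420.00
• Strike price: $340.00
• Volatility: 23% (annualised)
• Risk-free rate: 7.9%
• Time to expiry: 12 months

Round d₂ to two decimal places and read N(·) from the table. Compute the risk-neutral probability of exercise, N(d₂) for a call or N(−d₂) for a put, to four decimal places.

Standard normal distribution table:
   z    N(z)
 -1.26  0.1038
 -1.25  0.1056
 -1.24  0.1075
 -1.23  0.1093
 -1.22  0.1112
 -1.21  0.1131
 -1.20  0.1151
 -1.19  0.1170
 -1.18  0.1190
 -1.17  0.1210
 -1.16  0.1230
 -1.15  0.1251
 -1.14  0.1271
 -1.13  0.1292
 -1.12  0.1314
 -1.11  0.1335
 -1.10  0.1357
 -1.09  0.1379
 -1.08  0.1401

0.1251

σ√T = 0.23 × 1.0000 = 0.2300
d₁ = [ln(420/340) + (0.079 + 0.23²/2)·1] / 0.2300 = [0.2113 + 0.1055] / 0.2300 = 1.3772 ⇒ 1.38
d₂ = d₁ − σ√T = 1.3772 − 0.2300 = 1.1472 ⇒ 1.15
Pr(exercise) under Q = N(−d₂) = N(-1.15) = 0.1251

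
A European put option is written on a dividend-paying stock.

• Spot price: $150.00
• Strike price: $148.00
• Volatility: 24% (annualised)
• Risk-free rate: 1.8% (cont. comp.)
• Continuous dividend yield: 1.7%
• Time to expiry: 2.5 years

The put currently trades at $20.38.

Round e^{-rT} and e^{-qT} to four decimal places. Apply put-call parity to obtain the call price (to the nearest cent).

$22.65

e^(−qT) = e^(−0.017·2.5) = 0.9584;  e^(−rT) = e^(−0.018·2.5) = 0.9560
Put-call parity: C − P = S·e^(−qT) − K·e^(−rT) = 150·0.9584 − 148·0.9560 = 143.7600 − 141.4880 = 2.2720
C = P + (C − P) = 20.38 + (2.2720) = 22.6520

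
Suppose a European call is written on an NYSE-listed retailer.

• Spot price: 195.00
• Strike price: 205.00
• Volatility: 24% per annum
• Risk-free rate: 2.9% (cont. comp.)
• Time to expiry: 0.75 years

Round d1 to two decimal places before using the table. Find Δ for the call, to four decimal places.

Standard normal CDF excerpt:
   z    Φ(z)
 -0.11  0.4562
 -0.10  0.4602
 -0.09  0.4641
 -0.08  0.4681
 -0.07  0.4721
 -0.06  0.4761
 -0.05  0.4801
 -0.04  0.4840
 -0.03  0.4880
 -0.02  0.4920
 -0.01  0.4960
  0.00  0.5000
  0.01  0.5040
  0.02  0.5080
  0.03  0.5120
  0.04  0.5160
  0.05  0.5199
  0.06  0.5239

σ√T = 0.24 × 0.8660 = 0.2078
d₁ = [ln(195/205) + (0.029 + ½·0.24²)·0.75] / (σ√T) = (-0.0500 + 0.0433) / 0.2078 = -0.0320 → -0.03
N(d₁) = N(-0.03) = 0.4880
Δ_call = N(d₁) = 0.4880

0.4880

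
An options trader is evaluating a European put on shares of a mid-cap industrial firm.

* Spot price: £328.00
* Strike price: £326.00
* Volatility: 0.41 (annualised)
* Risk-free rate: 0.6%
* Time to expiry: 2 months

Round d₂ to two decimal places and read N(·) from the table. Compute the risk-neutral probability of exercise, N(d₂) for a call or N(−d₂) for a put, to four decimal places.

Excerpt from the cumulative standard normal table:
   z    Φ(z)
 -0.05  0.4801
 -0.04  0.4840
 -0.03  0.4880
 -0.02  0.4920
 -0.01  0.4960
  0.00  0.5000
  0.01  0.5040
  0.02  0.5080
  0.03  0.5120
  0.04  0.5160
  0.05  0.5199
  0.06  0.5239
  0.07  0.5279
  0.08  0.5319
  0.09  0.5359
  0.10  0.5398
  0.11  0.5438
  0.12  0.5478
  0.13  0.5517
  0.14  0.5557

0.5160

T = 0.1667;  σ√T = 0.1674
d₁ = [ln(328/326) + (0.006 + ½·0.41²)·0.1667] / (σ√T) = (0.0061 + 0.0150) / 0.1674 = 0.1262 ⇒ 0.13
d₂ = 0.1262 − 0.1674 = -0.0412 ⇒ -0.04
Risk-neutral Pr[S_T < K] = N(−d₂) = N(0.04) = 0.5160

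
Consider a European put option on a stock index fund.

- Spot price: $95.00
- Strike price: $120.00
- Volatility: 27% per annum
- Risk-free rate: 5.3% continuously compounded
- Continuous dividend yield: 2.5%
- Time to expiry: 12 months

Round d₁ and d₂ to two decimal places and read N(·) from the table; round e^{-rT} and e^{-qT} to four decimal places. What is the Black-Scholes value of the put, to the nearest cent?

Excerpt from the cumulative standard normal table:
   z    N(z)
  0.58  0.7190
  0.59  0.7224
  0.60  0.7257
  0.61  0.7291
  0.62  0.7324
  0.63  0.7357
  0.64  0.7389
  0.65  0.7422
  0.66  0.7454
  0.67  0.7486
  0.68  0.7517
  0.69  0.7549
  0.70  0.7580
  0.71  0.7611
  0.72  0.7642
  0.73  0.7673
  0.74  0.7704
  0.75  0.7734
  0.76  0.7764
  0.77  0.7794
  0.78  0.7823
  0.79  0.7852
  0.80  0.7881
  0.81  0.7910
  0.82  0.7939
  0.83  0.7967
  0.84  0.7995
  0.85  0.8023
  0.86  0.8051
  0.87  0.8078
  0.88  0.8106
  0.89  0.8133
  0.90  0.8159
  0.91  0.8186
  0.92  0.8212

$24.69

T = 1;  σ√T = 0.2700
d₁ = [ln(95/120) + (0.053 − 0.025 + 0.27²/2)·1] / 0.2700 = [-0.2336 + 0.0645] / 0.2700 = -0.6265 ≈ -0.63
d₂ = d₁ − σ√T = -0.6265 − 0.2700 = -0.8965 ≈ -0.90
exp(−qT) = exp(−0.025·1) = 0.9753;  exp(−rT) = exp(−0.053·1) = 0.9484
P = 120·0.9484·N(0.90) − 95·0.9753·N(0.63) = 120·0.9484·0.8159 − 95·0.9753·0.7357 = 92.8559 − 68.1652 = 24.6908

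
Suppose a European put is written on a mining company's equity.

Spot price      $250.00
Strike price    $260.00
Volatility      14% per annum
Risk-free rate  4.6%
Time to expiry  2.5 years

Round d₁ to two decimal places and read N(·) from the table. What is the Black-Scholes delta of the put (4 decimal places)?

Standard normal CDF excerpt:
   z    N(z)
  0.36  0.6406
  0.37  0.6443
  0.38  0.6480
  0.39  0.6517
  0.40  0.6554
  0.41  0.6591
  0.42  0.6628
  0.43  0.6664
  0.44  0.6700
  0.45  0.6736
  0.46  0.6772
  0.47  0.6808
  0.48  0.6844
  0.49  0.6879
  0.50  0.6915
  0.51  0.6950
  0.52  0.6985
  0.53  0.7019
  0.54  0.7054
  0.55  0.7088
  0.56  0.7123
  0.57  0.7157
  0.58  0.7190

σ√T = 0.14 × 1.5811 = 0.2214
d₁ = [ln(250/260) + (0.046 + ½·0.14²)·2.5] / (σ√T) = (-0.0392 + 0.1395) / 0.2214 = 0.4530 ⇒ 0.45
N(d₁) = N(0.45) = 0.6736
Δ_put = N(d₁) − 1 = 0.6736 − 1 = -0.3264

-0.3264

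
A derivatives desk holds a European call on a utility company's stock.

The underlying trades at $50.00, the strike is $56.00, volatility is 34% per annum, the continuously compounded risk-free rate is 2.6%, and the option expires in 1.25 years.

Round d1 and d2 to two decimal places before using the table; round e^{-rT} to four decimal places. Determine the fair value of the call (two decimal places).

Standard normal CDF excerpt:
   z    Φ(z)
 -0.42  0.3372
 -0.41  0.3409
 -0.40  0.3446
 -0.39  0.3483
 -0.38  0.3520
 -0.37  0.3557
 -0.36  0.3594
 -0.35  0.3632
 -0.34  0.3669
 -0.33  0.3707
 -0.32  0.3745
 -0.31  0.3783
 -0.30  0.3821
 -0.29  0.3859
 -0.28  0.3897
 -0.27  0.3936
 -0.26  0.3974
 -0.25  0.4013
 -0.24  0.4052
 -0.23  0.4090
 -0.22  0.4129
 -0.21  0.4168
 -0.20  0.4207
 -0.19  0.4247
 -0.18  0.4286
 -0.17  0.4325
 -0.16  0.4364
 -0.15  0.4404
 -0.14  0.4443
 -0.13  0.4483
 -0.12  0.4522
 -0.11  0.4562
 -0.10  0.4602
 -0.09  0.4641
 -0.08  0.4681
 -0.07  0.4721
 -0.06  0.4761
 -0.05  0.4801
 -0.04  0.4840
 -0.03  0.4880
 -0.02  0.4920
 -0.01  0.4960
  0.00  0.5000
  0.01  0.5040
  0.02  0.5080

σ√T = 0.34 × 1.1180 = 0.3801
d₁ = [ln(50/56) + (0.026 + 0.34²/2)·1.25] / 0.3801 = [-0.1133 + 0.1048] / 0.3801 = -0.0226 → -0.02
d₂ = d₁ − σ√T = -0.0226 − 0.3801 = -0.4027 → -0.40
e^(−rT) = e^(−0.026·1.25) = 0.9680
N(d₁) = N(-0.02) = 0.4920;  N(d₂) = N(-0.40) = 0.3446
C = 50·0.4920 − 56·0.9680·0.3446 = 24.6000 − 18.6801 = 5.9199

$5.92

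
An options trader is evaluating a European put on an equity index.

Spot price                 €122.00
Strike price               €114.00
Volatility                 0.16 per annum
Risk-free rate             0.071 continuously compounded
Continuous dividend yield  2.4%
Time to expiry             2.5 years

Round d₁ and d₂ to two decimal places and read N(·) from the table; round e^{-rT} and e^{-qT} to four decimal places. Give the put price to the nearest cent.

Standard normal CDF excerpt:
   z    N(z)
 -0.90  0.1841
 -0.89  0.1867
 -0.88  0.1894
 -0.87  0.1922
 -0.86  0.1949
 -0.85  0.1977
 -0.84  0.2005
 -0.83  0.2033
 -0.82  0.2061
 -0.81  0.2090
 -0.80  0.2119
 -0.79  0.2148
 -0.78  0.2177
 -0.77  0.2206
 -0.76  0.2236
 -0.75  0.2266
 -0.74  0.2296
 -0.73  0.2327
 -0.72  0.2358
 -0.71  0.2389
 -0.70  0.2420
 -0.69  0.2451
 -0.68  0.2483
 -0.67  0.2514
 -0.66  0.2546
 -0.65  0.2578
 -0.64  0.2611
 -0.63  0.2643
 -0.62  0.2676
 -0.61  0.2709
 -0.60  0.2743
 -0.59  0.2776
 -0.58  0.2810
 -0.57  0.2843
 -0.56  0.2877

σ√T = 0.16·√2.5 = 0.2530
d₁ = [ln(122/114) + (0.071 − 0.024 + ½·0.16²)·2.5] / (σ√T) = (0.0678 + 0.1495) / 0.2530 = 0.8590 which rounds to 0.86
d₂ = 0.8590 − 0.2530 = 0.6061 which rounds to 0.61
e^(−qT) = e^(−0.024·2.5) = 0.9418;  e^(−rT) = e^(−0.071·2.5) = 0.8374
N(−d₂) = N(-0.61) = 0.2709;  N(−d₁) = N(-0.86) = 0.1949
P = 114·0.8374·0.2709 − 122·0.9418·0.1949 = 25.8611 − 22.3939 = 3.4672

€3.47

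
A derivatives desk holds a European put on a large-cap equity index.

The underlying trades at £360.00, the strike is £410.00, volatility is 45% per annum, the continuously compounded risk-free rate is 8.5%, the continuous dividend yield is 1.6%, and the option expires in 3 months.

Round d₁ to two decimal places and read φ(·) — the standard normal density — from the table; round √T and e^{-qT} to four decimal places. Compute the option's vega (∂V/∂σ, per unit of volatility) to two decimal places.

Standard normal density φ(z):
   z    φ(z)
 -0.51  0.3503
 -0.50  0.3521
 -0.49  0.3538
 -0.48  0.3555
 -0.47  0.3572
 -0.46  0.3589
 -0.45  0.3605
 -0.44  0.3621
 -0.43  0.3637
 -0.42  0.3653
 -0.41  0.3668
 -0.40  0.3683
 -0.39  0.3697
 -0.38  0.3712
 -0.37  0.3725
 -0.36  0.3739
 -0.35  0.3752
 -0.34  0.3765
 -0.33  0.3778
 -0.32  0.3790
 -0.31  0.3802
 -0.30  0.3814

σ√T = 0.45 × 0.5000 = 0.2250
d₁ = [ln(360/410) + (0.085 − 0.016 + 0.45²/2)·0.25] / 0.2250 = [-0.1301 + 0.0426] / 0.2250 = -0.3888 ⇒ -0.39
√T = √0.25 = 0.5000
φ(d₁) = φ(-0.39) = 0.3697
e^(−qT) = e^(−0.016·0.25) = 0.9960
vega = S·e^(−qT)·φ(d₁)·√T = 360·0.9960·0.3697·0.5000 = 66.2798

66.28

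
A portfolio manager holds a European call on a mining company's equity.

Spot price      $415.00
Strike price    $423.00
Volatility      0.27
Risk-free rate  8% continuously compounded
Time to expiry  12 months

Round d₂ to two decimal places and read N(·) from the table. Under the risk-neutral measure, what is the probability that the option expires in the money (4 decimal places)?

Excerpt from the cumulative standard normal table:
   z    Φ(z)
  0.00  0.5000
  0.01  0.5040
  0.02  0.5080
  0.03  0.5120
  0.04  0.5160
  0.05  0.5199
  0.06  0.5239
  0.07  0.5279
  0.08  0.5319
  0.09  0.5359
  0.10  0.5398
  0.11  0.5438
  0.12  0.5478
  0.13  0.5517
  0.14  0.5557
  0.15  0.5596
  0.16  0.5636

σ√T = 0.27·√1 = 0.2700
d₁ = [ln(415/423) + (0.08 + ½·0.27²)·1] / (σ√T) = (-0.0191 + 0.1164) / 0.2700 = 0.3606 which rounds to 0.36
d₂ = 0.3606 − 0.2700 = 0.0906 which rounds to 0.09
Risk-neutral Pr[S_T > K] = N(d₂) = N(0.09) = 0.5359

0.5359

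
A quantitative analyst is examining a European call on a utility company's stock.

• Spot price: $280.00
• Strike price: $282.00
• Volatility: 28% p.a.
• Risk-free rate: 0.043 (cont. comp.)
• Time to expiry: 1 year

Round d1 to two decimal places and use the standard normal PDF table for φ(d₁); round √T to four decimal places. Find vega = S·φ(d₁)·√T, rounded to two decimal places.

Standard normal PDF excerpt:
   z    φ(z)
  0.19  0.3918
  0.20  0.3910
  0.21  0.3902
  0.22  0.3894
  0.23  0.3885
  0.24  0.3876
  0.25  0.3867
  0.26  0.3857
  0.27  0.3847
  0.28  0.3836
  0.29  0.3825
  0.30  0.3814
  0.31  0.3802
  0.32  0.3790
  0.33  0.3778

107.72

σ√T = 0.28·√1 = 0.2800
d₁ = [ln(280/282) + (0.043 + ½·0.28²)·1] / (σ√T) = (-0.0071 + 0.0822) / 0.2800 = 0.2682 which rounds to 0.27
√T = √1 = 1.0000
φ(d₁) = φ(0.27) = 0.3847
vega = S·φ(d₁)·√T = 280·0.3847·1.0000 = 107.7160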